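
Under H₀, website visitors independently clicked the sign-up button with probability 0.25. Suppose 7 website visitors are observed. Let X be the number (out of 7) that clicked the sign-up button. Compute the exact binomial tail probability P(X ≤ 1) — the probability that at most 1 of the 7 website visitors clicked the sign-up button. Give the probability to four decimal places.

X is binomial with n = 7 and p = 0.25.
P(X ≤ 1) = C(7,0)·0.25^0·0.75^7 + C(7,1)·0.25^1·0.75^6.
= 0.133484 + 0.311462 = 0.4449.

P = 0.4449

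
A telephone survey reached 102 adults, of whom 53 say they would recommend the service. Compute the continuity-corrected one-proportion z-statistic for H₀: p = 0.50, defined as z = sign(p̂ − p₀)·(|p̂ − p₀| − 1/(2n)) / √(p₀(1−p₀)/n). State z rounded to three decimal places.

Sample proportion p̂ = 53/102 = 0.51961. p̂ − p₀ = 0.019608.
Continuity correction 1/(2n) = 1/204 = 0.004902.
Corrected numerator: |0.019608| − 0.004902 = 0.014706.
Null standard error: √(0.50·0.50/102) = √0.002450980 = 0.049507.
z = (+)0.014706/0.049507 = 0.297.

z = 0.297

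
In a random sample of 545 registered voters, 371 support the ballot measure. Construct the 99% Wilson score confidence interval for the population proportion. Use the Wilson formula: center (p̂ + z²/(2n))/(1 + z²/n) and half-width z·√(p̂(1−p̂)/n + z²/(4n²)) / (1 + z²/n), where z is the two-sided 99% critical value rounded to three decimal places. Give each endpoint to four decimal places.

p̂ = 371/545 = 0.68073; z = 2.576, so z² = 6.635776.
1 + z²/n = 1.012176.
Center = (0.68073 + 0.006088)/1.012176 = 0.67856.
Radicand: p̂(1−p̂)/n + z²/(4n²) = 0.000398780 + 0.000005585 = 0.000404365.
Half-width = 2.576·√0.000404365/1.012176 = 0.05118.
So the interval runs from 0.6274 to 0.7297.

(0.6274, 0.7297)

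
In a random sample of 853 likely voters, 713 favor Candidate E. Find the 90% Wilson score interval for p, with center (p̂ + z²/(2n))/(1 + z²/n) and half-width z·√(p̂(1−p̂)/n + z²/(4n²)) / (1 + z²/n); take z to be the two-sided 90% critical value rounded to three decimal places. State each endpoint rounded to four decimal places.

(0.8140, 0.8557)

Here p̂ = 713/853 = 0.83587 and z = 1.645 (z² = 2.706025).
Denominator 1 + z²/n = 1 + 2.706025/853 = 1.003172.
Adjusted center: (0.83587 + z²/(2n))/1.003172 = 0.83481.
Radicand: p̂(1−p̂)/n + z²/(4n²) = 0.000160831 + 0.000000930 = 0.000161761.
Half-width = z·√(radicand)/denom = 1.645·0.012719/1.003172 = 0.02086.
CI: 0.83481 ± 0.02086 = (0.8140, 0.8557).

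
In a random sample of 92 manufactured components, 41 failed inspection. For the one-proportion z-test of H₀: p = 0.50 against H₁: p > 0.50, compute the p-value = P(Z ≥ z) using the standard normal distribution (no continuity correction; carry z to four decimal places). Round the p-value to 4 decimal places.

The sample proportion is 41/92 = 0.44565.
Under H₀, SE = √(p₀(1−p₀)/n) = √(0.50·0.50/92) = √0.002717391 = 0.052129.
z = (p̂ − p₀)/SE = (41/92 − 0.50)/0.052129 ≈ -1.0426.
p-value = P(Z ≥ z) with z = -1.0426 → 0.8514.

p-value = 0.8514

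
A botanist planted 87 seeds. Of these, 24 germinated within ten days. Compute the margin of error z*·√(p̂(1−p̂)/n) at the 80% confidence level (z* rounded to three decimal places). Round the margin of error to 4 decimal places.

ME = 0.0614

The sample proportion is 24/87 = 0.27586.
Standard error of p̂: √(0.199762/87) = √0.002296117 = 0.047918.
For 80% confidence, z* = 1.282.
ME = 1.282·0.047918 = 0.0614.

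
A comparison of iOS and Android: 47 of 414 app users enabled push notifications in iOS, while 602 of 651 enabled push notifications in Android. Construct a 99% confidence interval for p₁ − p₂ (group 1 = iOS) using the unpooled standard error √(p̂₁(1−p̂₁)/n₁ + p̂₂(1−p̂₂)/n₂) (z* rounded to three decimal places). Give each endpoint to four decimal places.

(-0.8594, -0.7630)

p̂₁ = 0.11353, p̂₂ = 0.92473, so the observed difference is -0.81120.
Unpooled SE = √(p̂₁(1−p̂₁)/n₁ + p̂₂(1−p̂₂)/n₂) = √(0.000243088 + 0.000106918) = 0.018708.
The 99% critical value is z* = 2.576. Margin of error = 0.04819.
Interval: -0.81120 ± 0.04819 → (-0.8594, -0.7630).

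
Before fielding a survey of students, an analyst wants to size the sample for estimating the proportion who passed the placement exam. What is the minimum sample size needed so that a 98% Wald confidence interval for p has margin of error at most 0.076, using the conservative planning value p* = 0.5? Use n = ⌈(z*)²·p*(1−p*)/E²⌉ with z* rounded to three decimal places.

z* = 2.326 at the 98% level.
p*(1−p*) = 0.2500.
(z*)²·p*(1−p*)/E² = 5.410276·0.2500/0.005776 = 234.171.
⌈234.171⌉ = 235.

n = 235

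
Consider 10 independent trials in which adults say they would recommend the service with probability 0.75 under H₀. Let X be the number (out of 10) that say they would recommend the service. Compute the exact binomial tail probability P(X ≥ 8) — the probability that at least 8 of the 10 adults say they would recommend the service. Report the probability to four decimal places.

X is binomial with n = 10 and p = 0.75.
P(X ≥ 8) = C(10,8)·0.75^8·0.25^2 + C(10,9)·0.75^9·0.25^1 + C(10,10)·0.75^10·0.25^0.
= 0.281568 + 0.187712 + 0.056314 = 0.5256.

P = 0.5256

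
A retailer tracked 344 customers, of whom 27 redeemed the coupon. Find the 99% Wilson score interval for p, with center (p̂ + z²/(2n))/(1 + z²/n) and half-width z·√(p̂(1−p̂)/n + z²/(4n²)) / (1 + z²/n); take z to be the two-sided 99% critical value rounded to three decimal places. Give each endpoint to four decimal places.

p̂ = 27/344 = 0.07849; z = 2.576, so z² = 6.635776.
Denominator 1 + z²/n = 1 + 6.635776/344 = 1.019290.
Adjusted center: (0.07849 + z²/(2n))/1.019290 = 0.08647.
Radicand: p̂(1−p̂)/n + z²/(4n²) = 0.000210256 + 0.000014019 = 0.000224275.
Half-width = 2.576·√0.000224275/1.019290 = 0.03785.
Interval: 0.08647 ± 0.03785 → (0.0486, 0.1243).

(0.0486, 0.1243)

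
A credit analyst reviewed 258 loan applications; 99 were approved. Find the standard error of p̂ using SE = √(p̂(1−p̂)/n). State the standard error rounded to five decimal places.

SE = 0.03028

p̂ = 99/258 = 0.38372.
p̂(1−p̂) = 0.38372·0.61628 = 0.236479.
Dividing by n and taking the root: √0.000916585 = 0.03028.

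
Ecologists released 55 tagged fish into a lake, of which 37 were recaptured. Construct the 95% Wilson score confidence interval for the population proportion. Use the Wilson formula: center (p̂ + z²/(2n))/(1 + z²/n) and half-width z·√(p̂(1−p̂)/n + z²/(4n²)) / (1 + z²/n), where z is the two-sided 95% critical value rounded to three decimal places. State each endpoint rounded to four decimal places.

Here p̂ = 37/55 = 0.67273 and z = 1.960 (z² = 3.841600).
1 + z²/n = 1.069847.
Center = (0.67273 + 0.034924)/1.069847 = 0.66145.
Radicand: p̂(1−p̂)/n + z²/(4n²) = 0.004003005 + 0.000317488 = 0.004320493.
Half-width = z·√(radicand)/denom = 1.960·0.065730/1.069847 = 0.12042.
CI: 0.66145 ± 0.12042 = (0.5410, 0.7819).

(0.5410, 0.7819)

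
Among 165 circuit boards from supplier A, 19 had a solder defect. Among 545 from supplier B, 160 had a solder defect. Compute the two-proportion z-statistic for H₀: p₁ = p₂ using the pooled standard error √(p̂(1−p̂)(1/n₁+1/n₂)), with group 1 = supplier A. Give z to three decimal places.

p̂₁ = 19/165 = 0.11515, p̂₂ = 160/545 = 0.29358.
Pooled p̂ = (19+160)/(165+545) = 179/710 = 0.25211.
Pooled SE = √[0.1885519·0.00789547] ≈ 0.038584.
z = (p̂₁ − p̂₂)/SE = (0.11515 − 0.29358)/0.038584 = -0.17843/0.038584 = -4.624.

z = -4.624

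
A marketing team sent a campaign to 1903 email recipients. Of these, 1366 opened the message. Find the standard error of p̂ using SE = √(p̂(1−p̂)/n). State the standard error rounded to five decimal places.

SE = 0.01032

Sample proportion p̂ = 1366/1903 = 0.71781.
p̂(1−p̂) = 0.202559.
Dividing by n and taking the root: √0.000106442 = 0.01032.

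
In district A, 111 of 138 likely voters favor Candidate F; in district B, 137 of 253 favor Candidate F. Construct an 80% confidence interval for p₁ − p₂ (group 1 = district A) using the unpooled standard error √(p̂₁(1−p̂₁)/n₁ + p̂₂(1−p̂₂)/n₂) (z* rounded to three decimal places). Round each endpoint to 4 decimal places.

p̂₁ = 0.80435, p̂₂ = 0.54150, so the observed difference is 0.26285.
SE = √(0.001140380 + 0.000981334) = √0.002121714 = 0.046062.
The 80% critical value is z* = 1.282. Margin of error = 0.05905.
CI: 0.26285 ± 0.05905 = (0.2038, 0.3219).

(0.2038, 0.3219)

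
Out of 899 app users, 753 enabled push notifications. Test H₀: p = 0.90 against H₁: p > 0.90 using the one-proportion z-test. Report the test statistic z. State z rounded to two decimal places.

z = -6.24

p̂ = 753/899 = 0.83760.
Under H₀, SE = √(p₀(1−p₀)/n) = √(0.90·0.10/899) = √0.000100111 = 0.010006.
z = (p̂ − p₀)/SE = (0.83760 − 0.90)/0.010006 = -6.24.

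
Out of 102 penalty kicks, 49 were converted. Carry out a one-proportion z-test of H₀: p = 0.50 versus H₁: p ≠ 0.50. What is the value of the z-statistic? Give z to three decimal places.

z = -0.396

With x = 49 successes in n = 102, p̂ = 0.48039.
Null standard error: √(0.50·0.50/102) = √0.002450980 = 0.049507.
Test statistic: z = -0.01961/0.049507 = -0.396.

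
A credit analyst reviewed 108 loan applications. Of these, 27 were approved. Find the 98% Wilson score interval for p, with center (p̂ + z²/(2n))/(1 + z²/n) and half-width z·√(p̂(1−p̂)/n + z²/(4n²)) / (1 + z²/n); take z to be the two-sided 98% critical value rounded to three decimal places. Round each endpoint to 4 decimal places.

p̂ = 27/108 = 0.25000; z = 2.326, so z² = 5.410276.
Denominator 1 + z²/n = 1 + 5.410276/108 = 1.050095.
Adjusted center: (0.25000 + z²/(2n))/1.050095 = 0.26193.
Radicand: p̂(1−p̂)/n + z²/(4n²) = 0.001736111 + 0.000115961 = 0.001852072.
Half-width = 2.326·√0.001852072/1.050095 = 0.09533.
CI: 0.26193 ± 0.09533 = (0.1666, 0.3573).

(0.1666, 0.3573)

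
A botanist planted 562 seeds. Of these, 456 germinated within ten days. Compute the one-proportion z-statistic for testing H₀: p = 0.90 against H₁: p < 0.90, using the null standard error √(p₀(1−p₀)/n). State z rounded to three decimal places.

z = -7.002

The sample proportion is 456/562 = 0.81139.
SE₀ = √(0.90·0.10/562) = 0.012655.
Test statistic: z = -0.08861/0.012655 = -7.002.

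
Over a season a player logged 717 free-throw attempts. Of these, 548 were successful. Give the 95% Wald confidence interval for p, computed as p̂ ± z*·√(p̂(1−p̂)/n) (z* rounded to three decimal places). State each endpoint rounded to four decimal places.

(0.7332, 0.7954)

Sample proportion p̂ = 548/717 = 0.76430.
SE(p̂) = √(0.76430·0.23570/717) = 0.015851.
For 95% confidence, z* = 1.960.
Margin = 1.960·0.015851 = 0.03107.
Interval: 0.76430 ± 0.03107 → (0.7332, 0.7954).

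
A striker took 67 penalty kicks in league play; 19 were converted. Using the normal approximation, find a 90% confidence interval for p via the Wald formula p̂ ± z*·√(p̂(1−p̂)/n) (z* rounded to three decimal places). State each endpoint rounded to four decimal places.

p̂ = 19/67 = 0.28358.
SE(p̂) = √(0.28358·0.71642/67) = 0.055066.
The 90% critical value is z* = 1.645.
Margin = 1.645·0.055066 = 0.09058.
CI: 0.28358 ± 0.09058 = (0.1930, 0.3742).

(0.1930, 0.3742)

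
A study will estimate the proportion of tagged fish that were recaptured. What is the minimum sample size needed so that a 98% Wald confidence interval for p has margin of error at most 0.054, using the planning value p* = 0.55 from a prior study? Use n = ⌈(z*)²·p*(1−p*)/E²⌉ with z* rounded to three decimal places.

z* = 2.326 at the 98% level.
p*(1−p*) = 0.2475.
(z*)²·p*(1−p*)/E² = 5.410276·0.2475/0.002916 = 459.206.
⌈459.206⌉ = 460.

n = 460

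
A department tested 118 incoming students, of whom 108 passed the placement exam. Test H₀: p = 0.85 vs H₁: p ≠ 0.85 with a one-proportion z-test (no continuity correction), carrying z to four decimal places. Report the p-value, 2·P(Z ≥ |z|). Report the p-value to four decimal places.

With x = 108 successes in n = 118, p̂ = 0.91525.
SE₀ = √(0.85·0.15/118) = 0.032871.
z = (p̂ − p₀)/SE = (108/118 − 0.85)/0.032871 ≈ 1.9852.
From the standard normal, 2·P(Z ≥ |z|) = 0.0471.

p-value = 0.0471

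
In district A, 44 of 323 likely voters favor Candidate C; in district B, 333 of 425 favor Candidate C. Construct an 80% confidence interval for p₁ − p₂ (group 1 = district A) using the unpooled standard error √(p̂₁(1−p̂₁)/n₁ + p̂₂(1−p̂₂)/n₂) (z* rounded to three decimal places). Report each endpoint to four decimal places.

(-0.6827, -0.6119)

p̂₁ = 44/323 = 0.13622, p̂₂ = 333/425 = 0.78353; p̂₁ − p̂₂ = -0.64731.
SE = √(0.000364292 + 0.000399085) = √0.000763377 = 0.027629.
For 80% confidence, z* = 1.282. Margin of error = 0.03542.
CI: -0.64731 ± 0.03542 = (-0.6827, -0.6119).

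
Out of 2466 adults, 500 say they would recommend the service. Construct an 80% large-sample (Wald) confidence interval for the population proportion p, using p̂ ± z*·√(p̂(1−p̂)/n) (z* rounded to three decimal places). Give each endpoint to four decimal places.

(0.1924, 0.2131)

The sample proportion is 500/2466 = 0.20276.
Standard error of p̂: √(0.161647/2466) = √0.000065550 = 0.008096.
z* = 1.282 at the 80% level.
Margin = 1.282·0.008096 = 0.01038.
CI: 0.20276 ± 0.01038 = (0.1924, 0.2131).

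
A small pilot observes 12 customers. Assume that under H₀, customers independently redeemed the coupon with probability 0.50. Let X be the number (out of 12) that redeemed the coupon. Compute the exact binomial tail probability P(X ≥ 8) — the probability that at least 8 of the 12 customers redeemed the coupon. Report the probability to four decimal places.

P = 0.1938

X ~ Binomial(n=12, p=0.50).
P(X ≥ 8) = Σ_{j=8}^{12} C(12,j)·0.50^j·0.50^{12−j}.
= 0.120850 + 0.053711 + 0.016113 + 0.002930 + 0.000244 = 0.1938.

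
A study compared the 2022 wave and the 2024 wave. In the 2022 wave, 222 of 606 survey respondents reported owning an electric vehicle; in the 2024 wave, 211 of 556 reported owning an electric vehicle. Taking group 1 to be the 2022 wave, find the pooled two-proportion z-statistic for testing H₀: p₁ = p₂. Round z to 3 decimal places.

z = -0.463

Sample proportions: p̂₁ = 222/606 = 0.36634 and p̂₂ = 211/556 = 0.37950.
Pooled p̂ = (222+211)/(606+556) = 433/1162 = 0.37263.
SE = √[p̂(1−p̂)(1/n₁+1/n₂)] = √[0.37263·0.62737·(1/606+1/556)] ≈ 0.028394.
z = (p̂₁ − p̂₂)/SE = (0.36634 − 0.37950)/0.028394 = -0.01316/0.028394 = -0.463.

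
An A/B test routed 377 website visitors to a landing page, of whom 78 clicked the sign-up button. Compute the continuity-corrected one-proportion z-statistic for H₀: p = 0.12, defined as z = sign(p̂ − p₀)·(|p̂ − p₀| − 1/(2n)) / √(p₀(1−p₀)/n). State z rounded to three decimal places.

p̂ = 78/377 = 0.20690. p̂ − p₀ = 0.086897.
Continuity correction 1/(2n) = 1/754 = 0.001326.
Corrected numerator: |0.086897| − 0.001326 = 0.085571.
SE₀ = √(0.12·0.88/377) = 0.016736.
z = (+)0.085571/0.016736 = 5.113.

z = 5.113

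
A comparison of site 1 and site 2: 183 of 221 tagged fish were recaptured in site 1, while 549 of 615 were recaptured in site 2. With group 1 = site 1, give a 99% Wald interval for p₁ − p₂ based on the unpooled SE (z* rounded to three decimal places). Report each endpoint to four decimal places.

(-0.1375, 0.0082)

p̂₁ = 183/221 = 0.82805, p̂₂ = 549/615 = 0.89268; p̂₁ − p̂₂ = -0.06463.
Unpooled SE = √(p̂₁(1−p̂₁)/n₁ + p̂₂(1−p̂₂)/n₂) = √(0.000644255 + 0.000155773) = 0.028285.
z* = 2.576 at the 99% level. Margin = 2.576·0.028285 = 0.07286.
Interval: -0.06463 ± 0.07286 → (-0.1375, 0.0082).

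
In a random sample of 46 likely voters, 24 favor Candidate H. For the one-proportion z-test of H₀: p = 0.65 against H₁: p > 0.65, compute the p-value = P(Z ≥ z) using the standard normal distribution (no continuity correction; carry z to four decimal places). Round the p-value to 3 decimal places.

The sample proportion is 24/46 = 0.52174.
Under H₀, SE = √(p₀(1−p₀)/n) = √(0.65·0.35/46) = √0.004945652 = 0.070325.
Test statistic (full precision, shown to 4 dp): z = (24/46 − 0.65)/SE₀ ≈ -1.8238.
p-value = P(Z ≥ z) with z = -1.8238 → 0.966.

p-value = 0.966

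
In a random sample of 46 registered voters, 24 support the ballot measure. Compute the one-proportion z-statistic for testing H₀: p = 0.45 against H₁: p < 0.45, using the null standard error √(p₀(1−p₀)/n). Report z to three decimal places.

The sample proportion is 24/46 = 0.52174.
SE₀ = √(0.45·0.55/46) = 0.073351.
z = (0.52174 − 0.45)/0.073351 = 0.07174/0.073351 = 0.978.

z = 0.978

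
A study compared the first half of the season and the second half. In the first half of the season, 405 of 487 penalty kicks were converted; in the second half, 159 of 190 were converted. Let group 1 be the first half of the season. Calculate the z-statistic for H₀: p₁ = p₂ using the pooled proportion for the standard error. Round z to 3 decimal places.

z = -0.164

Sample proportions: p̂₁ = 405/487 = 0.83162 and p̂₂ = 159/190 = 0.83684.
Pooled p̂ = (405+159)/(487+190) = 564/677 = 0.83309.
Pooled SE = √[0.1390530·0.00731655] ≈ 0.031897.
z = -0.00522/0.031897 = -0.164.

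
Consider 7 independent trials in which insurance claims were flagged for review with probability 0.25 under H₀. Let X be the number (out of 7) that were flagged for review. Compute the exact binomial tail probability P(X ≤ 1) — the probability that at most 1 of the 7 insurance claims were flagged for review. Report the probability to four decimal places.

P = 0.4449

X ~ Binomial(n=7, p=0.25).
P(X ≤ 1) = C(7,0)·0.25^0·0.75^7 + C(7,1)·0.25^1·0.75^6.
= 0.133484 + 0.311462 = 0.4449.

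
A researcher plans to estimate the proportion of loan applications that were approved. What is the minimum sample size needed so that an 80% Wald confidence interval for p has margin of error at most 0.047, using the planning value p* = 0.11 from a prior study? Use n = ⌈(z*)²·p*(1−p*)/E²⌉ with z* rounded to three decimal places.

For 80% confidence, z* = 1.282.
p*(1−p*) = 0.0979.
Required n before rounding: 1.643524 × 0.0979 / 0.047² = 72.839.
Rounding up, n = 73.

n = 73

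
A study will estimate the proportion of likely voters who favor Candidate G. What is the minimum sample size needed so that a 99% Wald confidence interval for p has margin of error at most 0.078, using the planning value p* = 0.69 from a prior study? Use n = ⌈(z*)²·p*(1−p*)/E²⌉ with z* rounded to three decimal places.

n = 234

z* = 2.576 at the 99% level.
p*(1−p*) = 0.2139.
Required n before rounding: 6.635776 × 0.2139 / 0.078² = 233.299.
⌈233.299⌉ = 234.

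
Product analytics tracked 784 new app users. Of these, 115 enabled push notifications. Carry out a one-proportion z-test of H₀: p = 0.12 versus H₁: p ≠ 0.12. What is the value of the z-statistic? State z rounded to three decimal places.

z = 2.299

With x = 115 successes in n = 784, p̂ = 0.14668.
Null standard error: √(0.12·0.88/784) = √0.000134694 = 0.011606.
Test statistic: z = 0.02668/0.011606 = 2.299.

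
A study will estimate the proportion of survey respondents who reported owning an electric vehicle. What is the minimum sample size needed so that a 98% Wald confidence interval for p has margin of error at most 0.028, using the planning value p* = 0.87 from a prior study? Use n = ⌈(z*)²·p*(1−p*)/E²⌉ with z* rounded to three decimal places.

For 98% confidence, z* = 2.326.
p*(1−p*) = 0.87·0.13 = 0.1131.
Required n before rounding: 5.410276 × 0.1131 / 0.028² = 780.488.
Rounding up, n = 781.

n = 781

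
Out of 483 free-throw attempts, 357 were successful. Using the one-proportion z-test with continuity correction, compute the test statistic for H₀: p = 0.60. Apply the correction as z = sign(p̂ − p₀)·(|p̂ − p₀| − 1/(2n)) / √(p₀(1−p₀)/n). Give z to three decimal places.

With x = 357 successes in n = 483, p̂ = 0.73913. p̂ − p₀ = 0.139130.
1/(2n) = 0.001035.
Corrected numerator: |0.139130| − 0.001035 = 0.138095.
SE₀ = √(0.60·0.40/483) = 0.022291.
z = +0.138095/0.022291 = 6.195.

z = 6.195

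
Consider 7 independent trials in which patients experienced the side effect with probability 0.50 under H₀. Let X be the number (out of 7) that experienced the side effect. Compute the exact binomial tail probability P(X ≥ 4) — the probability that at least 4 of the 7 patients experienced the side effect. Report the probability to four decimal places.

P = 0.5000

X is binomial with n = 7 and p = 0.50.
P(X ≥ 4) = C(7,4)·0.50^4·0.50^3 + C(7,5)·0.50^5·0.50^2 + C(7,6)·0.50^6·0.50^1 + C(7,7)·0.50^7·0.50^0.
= 0.273438 + 0.164062 + 0.054688 + 0.007812 = 0.5000.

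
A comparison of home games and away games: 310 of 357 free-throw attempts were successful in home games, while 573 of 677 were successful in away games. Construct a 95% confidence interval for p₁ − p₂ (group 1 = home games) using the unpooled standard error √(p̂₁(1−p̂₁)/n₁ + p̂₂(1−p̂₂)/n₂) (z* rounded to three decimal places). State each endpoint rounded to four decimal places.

(-0.0224, 0.0663)

p̂₁ = 0.86835, p̂₂ = 0.84638, so the observed difference is 0.02197.
SE = √(0.000320225 + 0.000192053) = √0.000512278 = 0.022634.
z* = 1.960 at the 95% level. Margin of error = 0.04436.
So the interval runs from -0.0224 to 0.0663.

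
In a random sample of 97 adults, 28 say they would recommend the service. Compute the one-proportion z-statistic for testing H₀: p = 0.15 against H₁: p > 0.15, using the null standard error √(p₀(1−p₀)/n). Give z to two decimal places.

p̂ = 28/97 = 0.28866.
SE₀ = √(0.15·0.85/97) = 0.036255.
Test statistic: z = 0.13866/0.036255 = 3.82.

z = 3.82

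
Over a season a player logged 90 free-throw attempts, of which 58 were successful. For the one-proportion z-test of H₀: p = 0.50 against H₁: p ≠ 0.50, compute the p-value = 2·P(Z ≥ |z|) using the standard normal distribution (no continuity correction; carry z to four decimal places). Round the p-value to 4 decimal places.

p̂ = 58/90 = 0.64444.
SE₀ = √(0.50·0.50/90) = 0.052705.
z = (p̂ − p₀)/SE = (58/90 − 0.50)/0.052705 ≈ 2.7406.
From the standard normal, 2·P(Z ≥ |z|) = 0.0061.

p-value = 0.0061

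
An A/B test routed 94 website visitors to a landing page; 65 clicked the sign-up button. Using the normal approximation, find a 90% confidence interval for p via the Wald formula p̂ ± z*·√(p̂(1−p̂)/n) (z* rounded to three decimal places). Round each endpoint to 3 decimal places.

(0.613, 0.770)

The sample proportion is 65/94 = 0.69149.
SE = √(p̂(1−p̂)/n) = √(0.213332/94) = 0.047639.
z* = 1.645 at the 90% level.
Margin = 1.645·0.047639 = 0.07837.
Interval: 0.69149 ± 0.07837 → (0.613, 0.770).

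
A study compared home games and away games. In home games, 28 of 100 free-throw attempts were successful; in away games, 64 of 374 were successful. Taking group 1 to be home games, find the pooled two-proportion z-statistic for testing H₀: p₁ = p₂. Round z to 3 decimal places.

z = 2.445

Sample proportions: p̂₁ = 28/100 = 0.28000 and p̂₂ = 64/374 = 0.17112.
Pooling: p̂ = 92/474 = 0.19409.
SE = √[p̂(1−p̂)(1/n₁+1/n₂)] = √[0.19409·0.80591·(1/100+1/374)] ≈ 0.044525.
z = 0.10888/0.044525 = 2.445.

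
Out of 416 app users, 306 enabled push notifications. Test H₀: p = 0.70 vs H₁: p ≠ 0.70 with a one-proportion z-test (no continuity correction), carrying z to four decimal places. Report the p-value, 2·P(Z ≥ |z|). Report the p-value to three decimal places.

Sample proportion p̂ = 306/416 = 0.73558.
Null standard error: √(0.70·0.30/416) = √0.000504808 = 0.022468.
z = (p̂ − p₀)/SE = (306/416 − 0.70)/0.022468 ≈ 1.5835.
p-value = 2·P(Z ≥ |z|) with z = 1.5835 → 0.113.

p-value = 0.113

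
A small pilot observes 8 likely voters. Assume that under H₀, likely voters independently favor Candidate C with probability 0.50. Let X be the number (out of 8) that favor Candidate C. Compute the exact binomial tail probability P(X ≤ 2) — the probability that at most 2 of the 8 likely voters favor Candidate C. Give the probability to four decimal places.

P = 0.1445

X ~ Binomial(n=8, p=0.50).
P(X ≤ 2) = C(8,0)·0.50^0·0.50^8 + C(8,1)·0.50^1·0.50^7 + C(8,2)·0.50^2·0.50^6.
= 0.003906 + 0.031250 + 0.109375 = 0.1445.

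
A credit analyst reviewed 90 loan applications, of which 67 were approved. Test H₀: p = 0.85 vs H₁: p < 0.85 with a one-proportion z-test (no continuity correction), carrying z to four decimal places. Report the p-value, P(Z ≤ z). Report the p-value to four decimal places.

With x = 67 successes in n = 90, p̂ = 0.74444.
SE₀ = √(0.85·0.15/90) = 0.037639.
Test statistic (full precision, shown to 4 dp): z = (67/90 − 0.85)/SE₀ ≈ -2.8044.
p-value = P(Z ≤ z) with z = -2.8044 → 0.0025.

p-value = 0.0025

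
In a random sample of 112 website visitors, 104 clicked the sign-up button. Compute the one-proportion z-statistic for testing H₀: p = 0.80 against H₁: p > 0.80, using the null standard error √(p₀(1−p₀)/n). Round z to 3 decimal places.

z = 3.402

Sample proportion p̂ = 104/112 = 0.92857.
Under H₀, SE = √(p₀(1−p₀)/n) = √(0.80·0.20/112) = √0.001428571 = 0.037796.
z = (p̂ − p₀)/SE = (0.92857 − 0.80)/0.037796 = 3.402.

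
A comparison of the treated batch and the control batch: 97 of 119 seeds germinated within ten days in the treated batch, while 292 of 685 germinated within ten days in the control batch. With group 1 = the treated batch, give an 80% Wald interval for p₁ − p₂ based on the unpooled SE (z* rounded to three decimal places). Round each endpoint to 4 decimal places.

(0.3372, 0.4405)

p̂₁ = 97/119 = 0.81513, p̂₂ = 292/685 = 0.42628; p̂₁ − p̂₂ = 0.38885.
Unpooled SE = √(p̂₁(1−p̂₁)/n₁ + p̂₂(1−p̂₂)/n₂) = √(0.001266349 + 0.000357029) = 0.040291.
z* = 1.282 at the 80% level. Margin of error = 0.05165.
So the interval runs from 0.3372 to 0.4405.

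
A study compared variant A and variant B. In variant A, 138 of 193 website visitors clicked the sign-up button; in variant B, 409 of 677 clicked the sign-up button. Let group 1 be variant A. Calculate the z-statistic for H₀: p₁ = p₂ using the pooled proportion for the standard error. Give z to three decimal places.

Sample proportions: p̂₁ = 138/193 = 0.71503 and p̂₂ = 409/677 = 0.60414.
Pooled p̂ = (138+409)/(193+677) = 547/870 = 0.62874.
Pooled SE = √[0.2334271·0.00665845] ≈ 0.039424.
z = (p̂₁ − p̂₂)/SE = (0.71503 − 0.60414)/0.039424 = 0.11089/0.039424 = 2.813.

z = 2.813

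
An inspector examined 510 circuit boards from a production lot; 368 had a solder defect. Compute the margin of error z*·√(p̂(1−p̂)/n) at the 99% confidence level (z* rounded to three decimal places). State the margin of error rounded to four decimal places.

Sample proportion p̂ = 368/510 = 0.72157.
Standard error of p̂: √(0.200907/510) = √0.000393936 = 0.019848.
z* = 2.576 at the 99% level.
Margin of error = z*·SE = 2.576 × 0.019848 = 0.0511.

ME = 0.0511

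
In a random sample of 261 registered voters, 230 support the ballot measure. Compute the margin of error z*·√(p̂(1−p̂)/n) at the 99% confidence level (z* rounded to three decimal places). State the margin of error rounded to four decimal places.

The sample proportion is 230/261 = 0.88123.
Standard error of p̂: √(0.104667/261) = √0.000401022 = 0.020026.
z* = 2.576 at the 99% level.
So ME = 0.0516.

ME = 0.0516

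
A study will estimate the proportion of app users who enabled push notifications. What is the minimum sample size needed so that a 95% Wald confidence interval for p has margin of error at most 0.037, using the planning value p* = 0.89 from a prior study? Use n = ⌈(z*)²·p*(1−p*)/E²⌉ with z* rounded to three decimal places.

For 95% confidence, z* = 1.960.
p*(1−p*) = 0.89·0.11 = 0.0979.
(z*)²·p*(1−p*)/E² = 3.841600·0.0979/0.001369 = 274.721.
⌈274.721⌉ = 275.

n = 275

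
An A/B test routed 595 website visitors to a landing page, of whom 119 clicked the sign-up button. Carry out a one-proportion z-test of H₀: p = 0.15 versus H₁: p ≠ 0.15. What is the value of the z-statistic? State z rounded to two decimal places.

p̂ = 119/595 = 0.20000.
SE₀ = √(0.15·0.85/595) = 0.014639.
Test statistic: z = 0.05000/0.014639 = 3.42.

z = 3.42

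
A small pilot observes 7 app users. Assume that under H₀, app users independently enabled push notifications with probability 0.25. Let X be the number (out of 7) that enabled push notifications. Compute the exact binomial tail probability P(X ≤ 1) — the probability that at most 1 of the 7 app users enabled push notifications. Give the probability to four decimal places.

P = 0.4449

X ~ Binomial(n=7, p=0.25).
P(X ≤ 1) = C(7,0)·0.25^0·0.75^7 + C(7,1)·0.25^1·0.75^6.
= 0.133484 + 0.311462 = 0.4449.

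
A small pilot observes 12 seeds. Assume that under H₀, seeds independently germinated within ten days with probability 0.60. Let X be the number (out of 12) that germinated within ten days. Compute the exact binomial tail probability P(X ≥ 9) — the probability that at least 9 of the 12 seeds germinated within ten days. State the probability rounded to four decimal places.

X ~ Binomial(n=12, p=0.60).
P(X ≥ 9) = C(12,9)·0.60^9·0.40^3 + C(12,10)·0.60^10·0.40^2 + C(12,11)·0.60^11·0.40^1 + C(12,12)·0.60^12·0.40^0.
= 0.141894 + 0.063852 + 0.017414 + 0.002177 = 0.2253.

P = 0.2253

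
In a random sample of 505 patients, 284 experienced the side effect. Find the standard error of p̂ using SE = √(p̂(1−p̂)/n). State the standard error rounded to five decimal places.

SE = 0.02208

Sample proportion p̂ = 284/505 = 0.56238.
p̂(1−p̂) = 0.246109.
SE = √(0.246109/505) = √0.000487345 = 0.02208.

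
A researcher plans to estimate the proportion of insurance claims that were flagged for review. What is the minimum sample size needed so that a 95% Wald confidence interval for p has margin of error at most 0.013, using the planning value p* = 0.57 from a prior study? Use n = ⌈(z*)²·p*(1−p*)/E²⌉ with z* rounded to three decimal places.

z* = 1.960 at the 95% level.
p*(1−p*) = 0.2451.
(z*)²·p*(1−p*)/E² = 3.841600·0.2451/0.000169 = 5571.457.
⌈5571.457⌉ = 5572.

n = 5572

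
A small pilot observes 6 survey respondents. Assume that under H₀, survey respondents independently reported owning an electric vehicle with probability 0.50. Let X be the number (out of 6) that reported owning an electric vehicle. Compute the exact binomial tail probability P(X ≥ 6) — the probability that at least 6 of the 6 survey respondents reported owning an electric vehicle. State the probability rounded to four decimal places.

P = 0.0156

X ~ Binomial(n=6, p=0.50).
P(X ≥ 6) = C(6,6)·0.50^6·0.50^0.
= 0.015625 = 0.0156.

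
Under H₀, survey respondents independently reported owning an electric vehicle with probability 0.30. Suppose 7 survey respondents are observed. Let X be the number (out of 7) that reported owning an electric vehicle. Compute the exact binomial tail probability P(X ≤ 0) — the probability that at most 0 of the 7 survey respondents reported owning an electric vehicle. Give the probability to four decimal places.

P = 0.0824

X ~ Binomial(n=7, p=0.30).
P(X ≤ 0) = C(7,0)·0.30^0·0.70^7.
= 0.082354 = 0.0824.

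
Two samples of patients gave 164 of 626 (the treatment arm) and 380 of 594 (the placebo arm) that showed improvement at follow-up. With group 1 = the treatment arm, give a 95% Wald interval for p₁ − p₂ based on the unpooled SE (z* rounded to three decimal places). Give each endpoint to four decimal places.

(-0.4295, -0.3260)

p̂₁ = 164/626 = 0.26198, p̂₂ = 380/594 = 0.63973; p̂₁ − p̂₂ = -0.37775.
Unpooled SE = √(p̂₁(1−p̂₁)/n₁ + p̂₂(1−p̂₂)/n₂) = √(0.000308861 + 0.000388006) = 0.026398.
The 95% critical value is z* = 1.960. Margin = 1.960·0.026398 = 0.05174.
Interval: -0.37775 ± 0.05174 → (-0.4295, -0.3260).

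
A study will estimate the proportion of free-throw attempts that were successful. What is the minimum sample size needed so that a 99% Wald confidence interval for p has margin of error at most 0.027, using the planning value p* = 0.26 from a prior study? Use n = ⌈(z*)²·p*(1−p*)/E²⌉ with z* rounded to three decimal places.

n = 1752

The 99% critical value is z* = 2.576.
p*(1−p*) = 0.26·0.74 = 0.1924.
(z*)²·p*(1−p*)/E² = 6.635776·0.1924/0.000729 = 1751.335.
⌈1751.335⌉ = 1752.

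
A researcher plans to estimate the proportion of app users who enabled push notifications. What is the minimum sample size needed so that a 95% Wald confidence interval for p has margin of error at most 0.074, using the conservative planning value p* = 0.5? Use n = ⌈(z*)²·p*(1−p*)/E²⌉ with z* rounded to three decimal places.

n = 176

For 95% confidence, z* = 1.960.
p*(1−p*) = 0.2500.
Required n before rounding: 3.841600 × 0.2500 / 0.074² = 175.383.
Rounding up, n = 176.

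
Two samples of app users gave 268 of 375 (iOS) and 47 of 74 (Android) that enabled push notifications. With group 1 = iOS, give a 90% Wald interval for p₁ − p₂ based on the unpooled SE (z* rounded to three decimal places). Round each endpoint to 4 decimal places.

p̂₁ = 268/375 = 0.71467, p̂₂ = 47/74 = 0.63514; p̂₁ − p̂₂ = 0.07953.
SE = √(0.000543782 + 0.003131601) = √0.003675383 = 0.060625.
For 90% confidence, z* = 1.645. Margin of error = 0.09973.
Interval: 0.07953 ± 0.09973 → (-0.0202, 0.1793).

(-0.0202, 0.1793)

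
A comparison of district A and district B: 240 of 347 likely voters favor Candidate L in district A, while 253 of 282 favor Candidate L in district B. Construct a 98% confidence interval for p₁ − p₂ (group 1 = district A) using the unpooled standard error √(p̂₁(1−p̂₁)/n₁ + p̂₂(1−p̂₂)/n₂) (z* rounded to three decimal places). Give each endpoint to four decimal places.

p̂₁ = 0.69164, p̂₂ = 0.89716, so the observed difference is -0.20552.
SE = √(0.000614620 + 0.000327168) = √0.000941788 = 0.030689.
The 98% critical value is z* = 2.326. Margin = 2.326·0.030689 = 0.07138.
CI: -0.20552 ± 0.07138 = (-0.2769, -0.1341).

(-0.2769, -0.1341)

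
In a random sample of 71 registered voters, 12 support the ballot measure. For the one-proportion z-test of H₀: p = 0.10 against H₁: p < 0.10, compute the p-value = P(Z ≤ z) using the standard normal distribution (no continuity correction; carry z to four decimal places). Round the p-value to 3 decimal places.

p-value = 0.974

p̂ = 12/71 = 0.16901.
Null standard error: √(0.10·0.90/71) = √0.001267606 = 0.035603.
Test statistic (full precision, shown to 4 dp): z = (12/71 − 0.10)/SE₀ ≈ 1.9384.
From the standard normal, P(Z ≤ z) = 0.974.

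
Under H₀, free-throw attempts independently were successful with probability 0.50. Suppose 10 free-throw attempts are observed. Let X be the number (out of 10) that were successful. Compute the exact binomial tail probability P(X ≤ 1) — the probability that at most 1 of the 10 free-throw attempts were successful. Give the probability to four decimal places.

X is binomial with n = 10 and p = 0.50.
P(X ≤ 1) = C(10,0)·0.50^0·0.50^10 + C(10,1)·0.50^1·0.50^9.
= 0.000977 + 0.009766 = 0.0107.

P = 0.0107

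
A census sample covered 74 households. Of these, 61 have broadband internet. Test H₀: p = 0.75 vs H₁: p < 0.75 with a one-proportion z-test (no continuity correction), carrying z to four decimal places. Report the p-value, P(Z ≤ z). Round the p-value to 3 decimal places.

p-value = 0.930

p̂ = 61/74 = 0.82432.
Null standard error: √(0.75·0.25/74) = √0.002533784 = 0.050337.
z = (p̂ − p₀)/SE = (61/74 − 0.75)/0.050337 ≈ 1.4765.
p-value = P(Z ≤ z) with z = 1.4765 → 0.930.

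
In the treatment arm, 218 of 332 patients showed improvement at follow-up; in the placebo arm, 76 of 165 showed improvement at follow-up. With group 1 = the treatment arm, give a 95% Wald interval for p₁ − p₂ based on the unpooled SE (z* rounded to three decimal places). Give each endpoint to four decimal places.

(0.1044, 0.2876)

p̂₁ = 218/332 = 0.65663, p̂₂ = 76/165 = 0.46061; p̂₁ − p̂₂ = 0.19602.
SE = √(0.000679121 + 0.001505746) = √0.002184867 = 0.046743.
For 95% confidence, z* = 1.960. Margin of error = 0.09162.
Interval: 0.19602 ± 0.09162 → (0.1044, 0.2876).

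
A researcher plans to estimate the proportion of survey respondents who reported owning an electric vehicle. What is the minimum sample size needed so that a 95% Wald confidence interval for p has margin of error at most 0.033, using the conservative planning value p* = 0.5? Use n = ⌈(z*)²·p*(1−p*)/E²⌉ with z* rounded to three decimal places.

For 95% confidence, z* = 1.960.
p*(1−p*) = 0.50·0.50 = 0.2500.
(z*)²·p*(1−p*)/E² = 3.841600·0.2500/0.001089 = 881.910.
Rounding up, n = 882.

n = 882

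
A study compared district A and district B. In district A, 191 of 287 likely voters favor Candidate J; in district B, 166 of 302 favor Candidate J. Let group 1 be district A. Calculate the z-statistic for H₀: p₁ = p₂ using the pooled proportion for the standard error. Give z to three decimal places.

z = 2.876

Sample proportions: p̂₁ = 191/287 = 0.66551 and p̂₂ = 166/302 = 0.54967.
Pooled p̂ = (191+166)/(287+302) = 357/589 = 0.60611.
SE = √[p̂(1−p̂)(1/n₁+1/n₂)] = √[0.60611·0.39389·(1/287+1/302)] ≈ 0.040279.
z = 0.11584/0.040279 = 2.876.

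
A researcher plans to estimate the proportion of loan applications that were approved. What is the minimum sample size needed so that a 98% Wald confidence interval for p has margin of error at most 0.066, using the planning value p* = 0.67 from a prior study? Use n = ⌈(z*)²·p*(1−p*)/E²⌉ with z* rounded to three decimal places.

z* = 2.326 at the 98% level.
p*(1−p*) = 0.67·0.33 = 0.2211.
Required n before rounding: 5.410276 × 0.2211 / 0.066² = 274.612.
⌈274.612⌉ = 275.

n = 275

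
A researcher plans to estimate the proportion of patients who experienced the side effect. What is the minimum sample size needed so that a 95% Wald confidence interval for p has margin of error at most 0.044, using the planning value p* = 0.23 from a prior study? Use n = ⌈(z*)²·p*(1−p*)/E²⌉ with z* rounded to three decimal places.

n = 352

z* = 1.960 at the 95% level.
p*(1−p*) = 0.1771.
Required n before rounding: 3.841600 × 0.1771 / 0.044² = 351.419.
⌈351.419⌉ = 352.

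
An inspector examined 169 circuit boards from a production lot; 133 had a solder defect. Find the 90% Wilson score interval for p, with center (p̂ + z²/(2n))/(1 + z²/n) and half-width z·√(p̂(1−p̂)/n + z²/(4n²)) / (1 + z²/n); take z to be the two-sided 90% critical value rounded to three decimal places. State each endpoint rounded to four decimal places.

(0.7309, 0.8341)

p̂ = 133/169 = 0.78698; z = 1.645, so z² = 2.706025.
Denominator 1 + z²/n = 1 + 2.706025/169 = 1.016012.
Center = (0.78698 + 0.008006)/1.016012 = 0.78246.
Radicand: p̂(1−p̂)/n + z²/(4n²) = 0.000991960 + 0.000023686 = 0.001015646.
Half-width = z·√(radicand)/denom = 1.645·0.031869/1.016012 = 0.05160.
So the interval runs from 0.7309 to 0.8341.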